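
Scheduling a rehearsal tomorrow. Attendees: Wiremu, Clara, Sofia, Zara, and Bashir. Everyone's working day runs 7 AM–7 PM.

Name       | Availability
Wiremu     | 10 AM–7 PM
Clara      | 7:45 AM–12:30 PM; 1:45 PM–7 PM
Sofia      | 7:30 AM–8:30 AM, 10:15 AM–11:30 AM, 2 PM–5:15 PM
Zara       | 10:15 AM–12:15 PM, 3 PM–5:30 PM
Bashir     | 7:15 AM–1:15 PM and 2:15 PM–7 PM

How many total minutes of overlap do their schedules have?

Wiremu ∩ Clara: 10:00-12:30, 13:45-19:00.
Wiremu ∩ Clara ∩ Sofia: 10:15-11:30, 14:00-17:15.
Wiremu ∩ Clara ∩ Sofia ∩ Zara: 10:15-11:30, 15:00-17:15.
Wiremu ∩ Clara ∩ Sofia ∩ Zara ∩ Bashir: 10:15-11:30, 15:00-17:15.
Those are the intersection windows.
Summing the common windows: 75 + 135 = 210 minutes.

210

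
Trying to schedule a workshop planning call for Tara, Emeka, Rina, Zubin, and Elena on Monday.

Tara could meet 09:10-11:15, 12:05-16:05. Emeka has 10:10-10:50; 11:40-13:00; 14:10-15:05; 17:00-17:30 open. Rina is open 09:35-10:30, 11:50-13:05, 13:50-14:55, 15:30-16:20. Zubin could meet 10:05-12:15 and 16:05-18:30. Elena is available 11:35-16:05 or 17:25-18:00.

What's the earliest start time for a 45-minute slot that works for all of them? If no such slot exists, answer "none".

none

Tara ∩ Emeka: 10:10-10:50, 12:05-13:00, 14:10-15:05.
Tara ∩ Emeka ∩ Rina: 10:10-10:30, 12:05-13:00, 14:10-14:55.
Tara ∩ Emeka ∩ Rina ∩ Zubin: 10:10-10:30, 12:05-12:15.
Tara ∩ Emeka ∩ Rina ∩ Zubin ∩ Elena: 12:05-12:15.
No common window is at least 45 minutes long.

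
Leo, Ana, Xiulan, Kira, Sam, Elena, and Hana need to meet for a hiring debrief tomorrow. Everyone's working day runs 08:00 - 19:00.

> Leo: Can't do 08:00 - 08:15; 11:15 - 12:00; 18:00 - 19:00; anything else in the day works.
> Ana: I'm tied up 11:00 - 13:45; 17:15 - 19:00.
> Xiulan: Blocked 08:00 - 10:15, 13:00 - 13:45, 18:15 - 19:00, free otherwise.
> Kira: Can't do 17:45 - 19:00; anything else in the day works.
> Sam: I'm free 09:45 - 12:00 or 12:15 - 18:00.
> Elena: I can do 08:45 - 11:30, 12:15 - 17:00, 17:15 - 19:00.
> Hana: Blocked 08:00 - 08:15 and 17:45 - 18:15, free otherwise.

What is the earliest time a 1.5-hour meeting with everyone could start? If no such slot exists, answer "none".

Leo free: 08:15-11:15, 12:00-18:00 (invert busy blocks within the working day).
Ana free: 08:00-11:00, 13:45-17:15 (invert busy blocks within the working day).
Xiulan free: 10:15-13:00, 13:45-18:15 (invert busy blocks within the working day).
Kira free: 08:00-17:45 (invert busy blocks within the working day).
Sam free: 09:45-12:00, 12:15-18:00.
Elena free: 08:45-11:30, 12:15-17:00, 17:15-19:00.
Hana free: 08:15-17:45, 18:15-19:00 (invert busy blocks within the working day).
Leo ∩ Ana: 08:15-11:00, 13:45-17:15.
Leo ∩ Ana ∩ Xiulan: 10:15-11:00, 13:45-17:15.
Leo ∩ Ana ∩ Xiulan ∩ Kira: 10:15-11:00, 13:45-17:15.
Leo ∩ Ana ∩ Xiulan ∩ Kira ∩ Sam: 10:15-11:00, 13:45-17:15.
Leo ∩ Ana ∩ Xiulan ∩ Kira ∩ Sam ∩ Elena: 10:15-11:00, 13:45-17:00.
Leo ∩ Ana ∩ Xiulan ∩ Kira ∩ Sam ∩ Elena ∩ Hana: 10:15-11:00, 13:45-17:00.
Those are the intersection windows.
The first common window of at least 90 minutes is 13:45-17:00, so the earliest start is 13:45.

13:45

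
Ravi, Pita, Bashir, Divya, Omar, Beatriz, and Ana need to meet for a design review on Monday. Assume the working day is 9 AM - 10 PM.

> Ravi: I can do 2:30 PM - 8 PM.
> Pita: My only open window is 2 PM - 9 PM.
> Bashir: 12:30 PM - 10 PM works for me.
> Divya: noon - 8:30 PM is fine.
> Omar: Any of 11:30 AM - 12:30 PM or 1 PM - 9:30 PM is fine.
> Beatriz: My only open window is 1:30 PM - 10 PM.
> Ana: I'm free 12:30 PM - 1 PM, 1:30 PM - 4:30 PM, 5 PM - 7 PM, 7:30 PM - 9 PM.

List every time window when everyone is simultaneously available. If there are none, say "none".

Ravi ∩ Pita: 14:30-20:00.
Ravi ∩ Pita ∩ Bashir: 14:30-20:00.
Ravi ∩ Pita ∩ Bashir ∩ Divya: 14:30-20:00.
Ravi ∩ Pita ∩ Bashir ∩ Divya ∩ Omar: 14:30-20:00.
Ravi ∩ Pita ∩ Bashir ∩ Divya ∩ Omar ∩ Beatriz: 14:30-20:00.
Ravi ∩ Pita ∩ Bashir ∩ Divya ∩ Omar ∩ Beatriz ∩ Ana: 14:30-16:30, 17:00-19:00, 19:30-20:00.
So the common availability across everyone is 14:30-16:30, 17:00-19:00, 19:30-20:00.

14:30-16:30, 17:00-19:00, 19:30-20:00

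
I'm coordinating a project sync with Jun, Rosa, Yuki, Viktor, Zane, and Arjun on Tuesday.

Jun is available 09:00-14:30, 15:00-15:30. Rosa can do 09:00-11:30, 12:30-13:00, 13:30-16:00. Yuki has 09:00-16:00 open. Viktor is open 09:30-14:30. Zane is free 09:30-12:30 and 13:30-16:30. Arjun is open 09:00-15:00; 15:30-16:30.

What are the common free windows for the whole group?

Jun ∩ Rosa: 09:00-11:30, 12:30-13:00, 13:30-14:30, 15:00-15:30.
Jun ∩ Rosa ∩ Yuki: 09:00-11:30, 12:30-13:00, 13:30-14:30, 15:00-15:30.
Jun ∩ Rosa ∩ Yuki ∩ Viktor: 09:30-11:30, 12:30-13:00, 13:30-14:30.
Jun ∩ Rosa ∩ Yuki ∩ Viktor ∩ Zane: 09:30-11:30, 13:30-14:30.
Jun ∩ Rosa ∩ Yuki ∩ Viktor ∩ Zane ∩ Arjun: 09:30-11:30, 13:30-14:30.

09:30-11:30, 13:30-14:30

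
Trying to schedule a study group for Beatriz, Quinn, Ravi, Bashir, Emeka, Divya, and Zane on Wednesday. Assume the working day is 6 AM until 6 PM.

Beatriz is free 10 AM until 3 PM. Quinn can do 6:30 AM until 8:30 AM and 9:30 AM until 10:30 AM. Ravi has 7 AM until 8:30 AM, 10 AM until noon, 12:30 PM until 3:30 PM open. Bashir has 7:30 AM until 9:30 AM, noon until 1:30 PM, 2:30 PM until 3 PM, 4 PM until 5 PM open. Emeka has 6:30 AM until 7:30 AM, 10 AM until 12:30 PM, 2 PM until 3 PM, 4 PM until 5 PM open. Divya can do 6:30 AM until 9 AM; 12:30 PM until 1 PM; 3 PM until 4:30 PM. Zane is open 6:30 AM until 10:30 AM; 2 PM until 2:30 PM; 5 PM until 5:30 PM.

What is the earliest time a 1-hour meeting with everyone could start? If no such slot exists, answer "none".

Beatriz ∩ Quinn: 10:00-10:30.
Beatriz ∩ Quinn ∩ Ravi: 10:00-10:30.
Beatriz ∩ Quinn ∩ Ravi ∩ Bashir: ∅.
Beatriz ∩ Quinn ∩ Ravi ∩ Bashir ∩ Emeka: ∅.
Beatriz ∩ Quinn ∩ Ravi ∩ Bashir ∩ Emeka ∩ Divya: ∅.
Beatriz ∩ Quinn ∩ Ravi ∩ Bashir ∩ Emeka ∩ Divya ∩ Zane: ∅.
There is no time when everyone is free.
No common window is at least 60 minutes long.

none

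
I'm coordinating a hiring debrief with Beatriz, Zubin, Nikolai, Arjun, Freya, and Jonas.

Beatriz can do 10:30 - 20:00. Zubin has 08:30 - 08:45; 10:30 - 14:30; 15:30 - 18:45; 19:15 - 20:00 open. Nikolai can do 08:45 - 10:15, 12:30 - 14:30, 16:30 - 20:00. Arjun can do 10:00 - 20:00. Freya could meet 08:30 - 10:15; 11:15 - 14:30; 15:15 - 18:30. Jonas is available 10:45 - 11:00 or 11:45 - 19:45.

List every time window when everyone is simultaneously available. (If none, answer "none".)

Beatriz ∩ Zubin: 10:30-14:30, 15:30-18:45, 19:15-20:00.
Beatriz ∩ Zubin ∩ Nikolai: 12:30-14:30, 16:30-18:45, 19:15-20:00.
Beatriz ∩ Zubin ∩ Nikolai ∩ Arjun: 12:30-14:30, 16:30-18:45, 19:15-20:00.
Beatriz ∩ Zubin ∩ Nikolai ∩ Arjun ∩ Freya: 12:30-14:30, 16:30-18:30.
Beatriz ∩ Zubin ∩ Nikolai ∩ Arjun ∩ Freya ∩ Jonas: 12:30-14:30, 16:30-18:30.
So the common availability across everyone is 12:30-14:30, 16:30-18:30.

12:30-14:30, 16:30-18:30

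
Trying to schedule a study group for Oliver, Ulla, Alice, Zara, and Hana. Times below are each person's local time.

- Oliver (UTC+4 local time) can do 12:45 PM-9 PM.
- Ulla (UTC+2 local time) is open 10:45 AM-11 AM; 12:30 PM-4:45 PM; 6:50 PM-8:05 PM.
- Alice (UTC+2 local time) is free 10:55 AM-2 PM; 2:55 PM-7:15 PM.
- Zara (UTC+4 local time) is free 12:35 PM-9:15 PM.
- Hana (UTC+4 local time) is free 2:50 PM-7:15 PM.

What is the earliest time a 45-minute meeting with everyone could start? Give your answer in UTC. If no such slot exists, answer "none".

10:50

Oliver in UTC: 08:45-17:00 (subtract 4h to convert from UTC+4).
Ulla in UTC: 08:45-09:00, 10:30-14:45, 16:50-18:05 (subtract 2h to convert from UTC+2).
Alice in UTC: 08:55-12:00, 12:55-17:15 (subtract 2h to convert from UTC+2).
Zara in UTC: 08:35-17:15 (subtract 4h to convert from UTC+4).
Hana in UTC: 10:50-15:15 (subtract 4h to convert from UTC+4).
Oliver ∩ Ulla: 08:45-09:00, 10:30-14:45, 16:50-17:00.
Oliver ∩ Ulla ∩ Alice: 08:55-09:00, 10:30-12:00, 12:55-14:45, 16:50-17:00.
Oliver ∩ Ulla ∩ Alice ∩ Zara: 08:55-09:00, 10:30-12:00, 12:55-14:45, 16:50-17:00.
Oliver ∩ Ulla ∩ Alice ∩ Zara ∩ Hana: 10:50-12:00, 12:55-14:45.
So the common availability across everyone is 10:50-12:00, 12:55-14:45.
The first common window of at least 45 minutes is 10:50-12:00, so the earliest start is 10:50.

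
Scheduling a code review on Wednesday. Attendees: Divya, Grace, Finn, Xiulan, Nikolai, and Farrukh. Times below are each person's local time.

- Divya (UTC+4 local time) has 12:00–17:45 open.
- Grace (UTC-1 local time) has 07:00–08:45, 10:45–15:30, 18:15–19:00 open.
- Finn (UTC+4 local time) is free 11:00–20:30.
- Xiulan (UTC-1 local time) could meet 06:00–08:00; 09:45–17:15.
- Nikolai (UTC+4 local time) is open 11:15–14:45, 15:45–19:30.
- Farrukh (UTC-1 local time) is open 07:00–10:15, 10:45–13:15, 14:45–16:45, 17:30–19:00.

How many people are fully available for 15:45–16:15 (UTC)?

Divya in UTC: 08:00-13:45 (subtract 4h to convert from UTC+4).
Grace in UTC: 08:00-09:45, 11:45-16:30, 19:15-20:00 (add 1h to convert from UTC-1).
Finn in UTC: 07:00-16:30 (subtract 4h to convert from UTC+4).
Xiulan in UTC: 07:00-09:00, 10:45-18:15 (add 1h to convert from UTC-1).
Nikolai in UTC: 07:15-10:45, 11:45-15:30 (subtract 4h to convert from UTC+4).
Farrukh in UTC: 08:00-11:15, 11:45-14:15, 15:45-17:45, 18:30-20:00 (add 1h to convert from UTC-1).
Grace, Finn, Xiulan, and Farrukh can make the full 15:45-16:15 slot — that's 4.

4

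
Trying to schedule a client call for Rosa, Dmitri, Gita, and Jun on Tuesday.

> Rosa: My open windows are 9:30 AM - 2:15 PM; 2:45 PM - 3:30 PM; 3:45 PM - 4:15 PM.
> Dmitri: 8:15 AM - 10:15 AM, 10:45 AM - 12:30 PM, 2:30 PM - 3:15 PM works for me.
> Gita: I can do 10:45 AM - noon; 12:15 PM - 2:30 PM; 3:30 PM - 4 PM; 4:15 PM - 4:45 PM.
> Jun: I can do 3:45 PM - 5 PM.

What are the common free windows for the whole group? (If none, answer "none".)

none

Rosa ∩ Dmitri: 09:30-10:15, 10:45-12:30, 14:45-15:15.
Rosa ∩ Dmitri ∩ Gita: 10:45-12:00, 12:15-12:30.
Rosa ∩ Dmitri ∩ Gita ∩ Jun: ∅.
There is no time when everyone is free.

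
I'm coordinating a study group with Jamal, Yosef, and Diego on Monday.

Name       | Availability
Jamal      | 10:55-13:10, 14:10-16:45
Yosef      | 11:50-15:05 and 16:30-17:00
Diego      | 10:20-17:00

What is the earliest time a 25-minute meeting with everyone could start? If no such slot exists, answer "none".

11:50

Jamal ∩ Yosef: 11:50-13:10, 14:10-15:05, 16:30-16:45.
Jamal ∩ Yosef ∩ Diego: 11:50-13:10, 14:10-15:05, 16:30-16:45.
The first common window of at least 25 minutes is 11:50-13:10, so the earliest start is 11:50.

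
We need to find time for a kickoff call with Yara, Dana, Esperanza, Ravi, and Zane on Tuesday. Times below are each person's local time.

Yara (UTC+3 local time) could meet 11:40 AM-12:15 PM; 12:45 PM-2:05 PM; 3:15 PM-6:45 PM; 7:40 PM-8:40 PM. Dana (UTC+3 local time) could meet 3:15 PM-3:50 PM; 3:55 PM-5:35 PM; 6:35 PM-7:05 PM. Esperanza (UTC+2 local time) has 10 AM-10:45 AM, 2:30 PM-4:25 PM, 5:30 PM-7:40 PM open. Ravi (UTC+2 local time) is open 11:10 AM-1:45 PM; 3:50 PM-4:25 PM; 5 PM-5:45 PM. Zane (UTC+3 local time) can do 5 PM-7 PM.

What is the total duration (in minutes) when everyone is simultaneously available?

Yara in UTC: 08:40-09:15, 09:45-11:05, 12:15-15:45, 16:40-17:40 (subtract 3h to convert from UTC+3).
Dana in UTC: 12:15-12:50, 12:55-14:35, 15:35-16:05 (subtract 3h to convert from UTC+3).
Esperanza in UTC: 08:00-08:45, 12:30-14:25, 15:30-17:40 (subtract 2h to convert from UTC+2).
Ravi in UTC: 09:10-11:45, 13:50-14:25, 15:00-15:45 (subtract 2h to convert from UTC+2).
Zane in UTC: 14:00-16:00 (subtract 3h to convert from UTC+3).
Yara ∩ Dana: 12:15-12:50, 12:55-14:35, 15:35-15:45.
Yara ∩ Dana ∩ Esperanza: 12:30-12:50, 12:55-14:25, 15:35-15:45.
Yara ∩ Dana ∩ Esperanza ∩ Ravi: 13:50-14:25, 15:35-15:45.
Yara ∩ Dana ∩ Esperanza ∩ Ravi ∩ Zane: 14:00-14:25, 15:35-15:45.
Summing the common windows: 25 + 10 = 35 minutes.

35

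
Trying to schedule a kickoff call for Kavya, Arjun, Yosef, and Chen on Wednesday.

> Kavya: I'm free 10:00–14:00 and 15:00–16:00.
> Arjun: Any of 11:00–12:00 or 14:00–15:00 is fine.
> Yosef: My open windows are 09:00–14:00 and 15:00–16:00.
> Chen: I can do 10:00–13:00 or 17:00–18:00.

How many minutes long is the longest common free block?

60

Kavya ∩ Arjun: 11:00-12:00.
Kavya ∩ Arjun ∩ Yosef: 11:00-12:00.
Kavya ∩ Arjun ∩ Yosef ∩ Chen: 11:00-12:00.
The longest is 11:00-12:00 at 60 minutes.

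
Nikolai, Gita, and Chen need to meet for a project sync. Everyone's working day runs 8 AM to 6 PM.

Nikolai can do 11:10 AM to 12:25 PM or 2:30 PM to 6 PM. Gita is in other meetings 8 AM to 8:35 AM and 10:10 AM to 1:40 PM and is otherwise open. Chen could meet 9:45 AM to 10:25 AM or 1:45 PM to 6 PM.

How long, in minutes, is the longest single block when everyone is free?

Nikolai free: 11:10-12:25, 14:30-18:00.
Gita free: 08:35-10:10, 13:40-18:00 (invert busy blocks within the working day).
Chen free: 09:45-10:25, 13:45-18:00.
Nikolai ∩ Gita: 14:30-18:00.
Nikolai ∩ Gita ∩ Chen: 14:30-18:00.
The longest is 14:30-18:00 at 210 minutes.

210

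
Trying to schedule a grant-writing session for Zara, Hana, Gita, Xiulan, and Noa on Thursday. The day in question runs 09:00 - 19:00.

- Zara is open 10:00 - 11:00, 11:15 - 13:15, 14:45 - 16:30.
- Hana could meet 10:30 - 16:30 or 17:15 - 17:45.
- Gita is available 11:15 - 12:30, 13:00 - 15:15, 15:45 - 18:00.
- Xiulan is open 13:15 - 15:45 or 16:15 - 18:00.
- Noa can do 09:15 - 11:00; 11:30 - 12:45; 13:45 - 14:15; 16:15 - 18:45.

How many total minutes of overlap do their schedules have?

15

Zara ∩ Hana: 10:30-11:00, 11:15-13:15, 14:45-16:30.
Zara ∩ Hana ∩ Gita: 11:15-12:30, 13:00-13:15, 14:45-15:15, 15:45-16:30.
Zara ∩ Hana ∩ Gita ∩ Xiulan: 14:45-15:15, 16:15-16:30.
Zara ∩ Hana ∩ Gita ∩ Xiulan ∩ Noa: 16:15-16:30.
So the common availability across everyone is 16:15-16:30.
That's a single block of 15 minutes.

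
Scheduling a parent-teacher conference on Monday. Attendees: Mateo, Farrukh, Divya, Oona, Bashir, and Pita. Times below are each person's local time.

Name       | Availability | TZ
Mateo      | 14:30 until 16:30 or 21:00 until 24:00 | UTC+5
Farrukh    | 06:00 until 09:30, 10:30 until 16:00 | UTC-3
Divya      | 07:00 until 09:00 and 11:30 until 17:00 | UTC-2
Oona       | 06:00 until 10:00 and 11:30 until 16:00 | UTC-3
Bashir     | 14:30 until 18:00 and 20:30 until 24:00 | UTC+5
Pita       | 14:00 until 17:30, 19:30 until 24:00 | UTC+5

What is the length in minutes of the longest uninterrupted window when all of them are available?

Mateo in UTC: 09:30-11:30, 16:00-19:00 (subtract 5h to convert from UTC+5).
Farrukh in UTC: 09:00-12:30, 13:30-19:00 (add 3h to convert from UTC-3).
Divya in UTC: 09:00-11:00, 13:30-19:00 (add 2h to convert from UTC-2).
Oona in UTC: 09:00-13:00, 14:30-19:00 (add 3h to convert from UTC-3).
Bashir in UTC: 09:30-13:00, 15:30-19:00 (subtract 5h to convert from UTC+5).
Pita in UTC: 09:00-12:30, 14:30-19:00 (subtract 5h to convert from UTC+5).
Mateo ∩ Farrukh: 09:30-11:30, 16:00-19:00.
Mateo ∩ Farrukh ∩ Divya: 09:30-11:00, 16:00-19:00.
Mateo ∩ Farrukh ∩ Divya ∩ Oona: 09:30-11:00, 16:00-19:00.
Mateo ∩ Farrukh ∩ Divya ∩ Oona ∩ Bashir: 09:30-11:00, 16:00-19:00.
Mateo ∩ Farrukh ∩ Divya ∩ Oona ∩ Bashir ∩ Pita: 09:30-11:00, 16:00-19:00.
The longest is 16:00-19:00 at 180 minutes.

180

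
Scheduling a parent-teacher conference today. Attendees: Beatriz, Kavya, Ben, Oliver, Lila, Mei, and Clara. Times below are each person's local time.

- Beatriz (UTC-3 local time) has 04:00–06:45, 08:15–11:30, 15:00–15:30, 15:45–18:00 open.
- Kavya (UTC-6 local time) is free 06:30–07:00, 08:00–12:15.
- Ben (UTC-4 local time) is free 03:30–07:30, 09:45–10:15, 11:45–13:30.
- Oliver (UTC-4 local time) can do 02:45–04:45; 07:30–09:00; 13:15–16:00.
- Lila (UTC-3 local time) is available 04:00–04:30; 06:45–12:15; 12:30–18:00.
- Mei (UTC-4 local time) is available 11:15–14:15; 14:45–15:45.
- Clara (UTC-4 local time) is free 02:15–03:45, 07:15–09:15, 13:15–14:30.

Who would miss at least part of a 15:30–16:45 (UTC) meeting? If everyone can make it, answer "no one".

Beatriz, Ben, Clara, Oliver

Beatriz in UTC: 07:00-09:45, 11:15-14:30, 18:00-18:30, 18:45-21:00 (add 3h to convert from UTC-3).
Kavya in UTC: 12:30-13:00, 14:00-18:15 (add 6h to convert from UTC-6).
Ben in UTC: 07:30-11:30, 13:45-14:15, 15:45-17:30 (add 4h to convert from UTC-4).
Oliver in UTC: 06:45-08:45, 11:30-13:00, 17:15-20:00 (add 4h to convert from UTC-4).
Lila in UTC: 07:00-07:30, 09:45-15:15, 15:30-21:00 (add 3h to convert from UTC-3).
Mei in UTC: 15:15-18:15, 18:45-19:45 (add 4h to convert from UTC-4).
Clara in UTC: 06:15-07:45, 11:15-13:15, 17:15-18:30 (add 4h to convert from UTC-4).
Beatriz: not fully free for 15:30-16:45. Kavya: free for 15:30-16:45. Ben: not fully free for 15:30-16:45. Oliver: not fully free for 15:30-16:45. Lila: free for 15:30-16:45. Mei: free for 15:30-16:45. Clara: not fully free for 15:30-16:45.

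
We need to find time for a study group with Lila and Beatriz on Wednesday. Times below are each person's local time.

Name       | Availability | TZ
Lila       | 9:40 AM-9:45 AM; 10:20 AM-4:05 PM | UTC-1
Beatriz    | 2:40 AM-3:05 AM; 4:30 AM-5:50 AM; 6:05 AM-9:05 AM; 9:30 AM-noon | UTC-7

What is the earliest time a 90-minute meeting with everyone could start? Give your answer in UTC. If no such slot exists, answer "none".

Lila in UTC: 10:40-10:45, 11:20-17:05 (add 1h to convert from UTC-1).
Beatriz in UTC: 09:40-10:05, 11:30-12:50, 13:05-16:05, 16:30-19:00 (add 7h to convert from UTC-7).
Lila ∩ Beatriz: 11:30-12:50, 13:05-16:05, 16:30-17:05.
The first common window of at least 90 minutes is 13:05-16:05, so the earliest start is 13:05.

13:05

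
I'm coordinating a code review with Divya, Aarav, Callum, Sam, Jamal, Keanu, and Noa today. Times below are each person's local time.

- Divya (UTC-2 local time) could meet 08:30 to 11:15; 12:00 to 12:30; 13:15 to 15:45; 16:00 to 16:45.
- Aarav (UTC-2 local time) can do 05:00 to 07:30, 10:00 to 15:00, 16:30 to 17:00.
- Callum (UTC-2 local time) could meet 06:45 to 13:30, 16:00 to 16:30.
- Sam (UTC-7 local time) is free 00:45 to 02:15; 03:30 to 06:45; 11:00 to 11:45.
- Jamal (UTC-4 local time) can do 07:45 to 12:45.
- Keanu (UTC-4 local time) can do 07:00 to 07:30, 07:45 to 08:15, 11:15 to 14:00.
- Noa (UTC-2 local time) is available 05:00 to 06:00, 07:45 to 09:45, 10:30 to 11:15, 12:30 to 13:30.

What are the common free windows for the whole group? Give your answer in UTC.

Divya in UTC: 10:30-13:15, 14:00-14:30, 15:15-17:45, 18:00-18:45 (add 2h to convert from UTC-2).
Aarav in UTC: 07:00-09:30, 12:00-17:00, 18:30-19:00 (add 2h to convert from UTC-2).
Callum in UTC: 08:45-15:30, 18:00-18:30 (add 2h to convert from UTC-2).
Sam in UTC: 07:45-09:15, 10:30-13:45, 18:00-18:45 (add 7h to convert from UTC-7).
Jamal in UTC: 11:45-16:45 (add 4h to convert from UTC-4).
Keanu in UTC: 11:00-11:30, 11:45-12:15, 15:15-18:00 (add 4h to convert from UTC-4).
Noa in UTC: 07:00-08:00, 09:45-11:45, 12:30-13:15, 14:30-15:30 (add 2h to convert from UTC-2).
Divya ∩ Aarav: 12:00-13:15, 14:00-14:30, 15:15-17:00, 18:30-18:45.
Divya ∩ Aarav ∩ Callum: 12:00-13:15, 14:00-14:30, 15:15-15:30.
Divya ∩ Aarav ∩ Callum ∩ Sam: 12:00-13:15.
Divya ∩ Aarav ∩ Callum ∩ Sam ∩ Jamal: 12:00-13:15.
Divya ∩ Aarav ∩ Callum ∩ Sam ∩ Jamal ∩ Keanu: 12:00-12:15.
Divya ∩ Aarav ∩ Callum ∩ Sam ∩ Jamal ∩ Keanu ∩ Noa: ∅.
There is no time when everyone is free.

none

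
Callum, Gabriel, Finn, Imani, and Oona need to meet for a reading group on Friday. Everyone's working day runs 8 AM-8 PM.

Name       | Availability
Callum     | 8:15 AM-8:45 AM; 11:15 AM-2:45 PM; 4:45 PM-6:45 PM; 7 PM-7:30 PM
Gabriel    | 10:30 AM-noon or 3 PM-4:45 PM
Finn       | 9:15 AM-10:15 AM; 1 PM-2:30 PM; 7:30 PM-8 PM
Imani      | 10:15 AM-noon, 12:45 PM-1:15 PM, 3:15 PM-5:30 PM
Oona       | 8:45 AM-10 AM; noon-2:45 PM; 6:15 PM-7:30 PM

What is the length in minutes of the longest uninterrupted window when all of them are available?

0

Callum ∩ Gabriel: 11:15-12:00.
Callum ∩ Gabriel ∩ Finn: ∅.
Callum ∩ Gabriel ∩ Finn ∩ Imani: ∅.
Callum ∩ Gabriel ∩ Finn ∩ Imani ∩ Oona: ∅.
There is no time when everyone is free.
No common window exists, so the longest block is 0 minutes.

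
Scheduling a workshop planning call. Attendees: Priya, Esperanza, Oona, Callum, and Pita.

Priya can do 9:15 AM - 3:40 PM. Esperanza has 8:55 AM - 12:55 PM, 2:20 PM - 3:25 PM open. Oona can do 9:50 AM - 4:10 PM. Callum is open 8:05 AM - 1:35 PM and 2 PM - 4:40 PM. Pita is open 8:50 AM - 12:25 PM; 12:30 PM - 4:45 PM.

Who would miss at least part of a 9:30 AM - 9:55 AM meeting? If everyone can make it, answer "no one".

Priya: free for 09:30-09:55. Esperanza: free for 09:30-09:55. Oona: not fully free for 09:30-09:55. Callum: free for 09:30-09:55. Pita: free for 09:30-09:55.

Oona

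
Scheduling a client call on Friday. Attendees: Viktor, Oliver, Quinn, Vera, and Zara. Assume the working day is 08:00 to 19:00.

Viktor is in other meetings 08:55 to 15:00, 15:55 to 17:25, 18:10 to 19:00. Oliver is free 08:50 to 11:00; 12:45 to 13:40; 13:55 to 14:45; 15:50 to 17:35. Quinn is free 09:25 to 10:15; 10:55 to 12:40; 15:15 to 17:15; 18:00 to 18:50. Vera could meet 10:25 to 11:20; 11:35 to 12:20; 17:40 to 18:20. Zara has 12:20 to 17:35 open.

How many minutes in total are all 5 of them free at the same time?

Viktor free: 08:00-08:55, 15:00-15:55, 17:25-18:10 (invert busy blocks within the working day).
Oliver free: 08:50-11:00, 12:45-13:40, 13:55-14:45, 15:50-17:35.
Quinn free: 09:25-10:15, 10:55-12:40, 15:15-17:15, 18:00-18:50.
Vera free: 10:25-11:20, 11:35-12:20, 17:40-18:20.
Zara free: 12:20-17:35.
Viktor ∩ Oliver: 08:50-08:55, 15:50-15:55, 17:25-17:35.
Viktor ∩ Oliver ∩ Quinn: 15:50-15:55.
Viktor ∩ Oliver ∩ Quinn ∩ Vera: ∅.
Viktor ∩ Oliver ∩ Quinn ∩ Vera ∩ Zara: ∅.
There is no time when everyone is free.
There is no common window, so the total is 0 minutes.

0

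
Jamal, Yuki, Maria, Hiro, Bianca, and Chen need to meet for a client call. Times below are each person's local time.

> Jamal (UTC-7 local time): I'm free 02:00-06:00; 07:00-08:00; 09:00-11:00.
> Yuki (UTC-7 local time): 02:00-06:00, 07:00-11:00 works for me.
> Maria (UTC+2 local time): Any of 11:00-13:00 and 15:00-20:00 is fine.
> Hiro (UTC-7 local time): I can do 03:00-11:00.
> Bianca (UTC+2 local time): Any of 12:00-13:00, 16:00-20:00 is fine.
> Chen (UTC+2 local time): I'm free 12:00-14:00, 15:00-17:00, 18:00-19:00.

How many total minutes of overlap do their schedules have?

Jamal in UTC: 09:00-13:00, 14:00-15:00, 16:00-18:00 (add 7h to convert from UTC-7).
Yuki in UTC: 09:00-13:00, 14:00-18:00 (add 7h to convert from UTC-7).
Maria in UTC: 09:00-11:00, 13:00-18:00 (subtract 2h to convert from UTC+2).
Hiro in UTC: 10:00-18:00 (add 7h to convert from UTC-7).
Bianca in UTC: 10:00-11:00, 14:00-18:00 (subtract 2h to convert from UTC+2).
Chen in UTC: 10:00-12:00, 13:00-15:00, 16:00-17:00 (subtract 2h to convert from UTC+2).
Jamal ∩ Yuki: 09:00-13:00, 14:00-15:00, 16:00-18:00.
Jamal ∩ Yuki ∩ Maria: 09:00-11:00, 14:00-15:00, 16:00-18:00.
Jamal ∩ Yuki ∩ Maria ∩ Hiro: 10:00-11:00, 14:00-15:00, 16:00-18:00.
Jamal ∩ Yuki ∩ Maria ∩ Hiro ∩ Bianca: 10:00-11:00, 14:00-15:00, 16:00-18:00.
Jamal ∩ Yuki ∩ Maria ∩ Hiro ∩ Bianca ∩ Chen: 10:00-11:00, 14:00-15:00, 16:00-17:00.
Those are the intersection windows.
Summing the common windows: 60 + 60 + 60 = 180 minutes.

180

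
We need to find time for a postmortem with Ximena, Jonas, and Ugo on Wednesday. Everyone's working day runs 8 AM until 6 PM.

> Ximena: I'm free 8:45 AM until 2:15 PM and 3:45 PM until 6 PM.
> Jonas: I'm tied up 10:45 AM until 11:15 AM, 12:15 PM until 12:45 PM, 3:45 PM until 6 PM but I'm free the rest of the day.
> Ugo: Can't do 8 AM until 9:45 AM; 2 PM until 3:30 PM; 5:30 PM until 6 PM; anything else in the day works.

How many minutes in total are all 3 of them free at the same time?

195

Ximena free: 08:45-14:15, 15:45-18:00.
Jonas free: 08:00-10:45, 11:15-12:15, 12:45-15:45 (invert busy blocks within the working day).
Ugo free: 09:45-14:00, 15:30-17:30 (invert busy blocks within the working day).
Ximena ∩ Jonas: 08:45-10:45, 11:15-12:15, 12:45-14:15.
Ximena ∩ Jonas ∩ Ugo: 09:45-10:45, 11:15-12:15, 12:45-14:00.
Summing the common windows: 60 + 60 + 75 = 195 minutes.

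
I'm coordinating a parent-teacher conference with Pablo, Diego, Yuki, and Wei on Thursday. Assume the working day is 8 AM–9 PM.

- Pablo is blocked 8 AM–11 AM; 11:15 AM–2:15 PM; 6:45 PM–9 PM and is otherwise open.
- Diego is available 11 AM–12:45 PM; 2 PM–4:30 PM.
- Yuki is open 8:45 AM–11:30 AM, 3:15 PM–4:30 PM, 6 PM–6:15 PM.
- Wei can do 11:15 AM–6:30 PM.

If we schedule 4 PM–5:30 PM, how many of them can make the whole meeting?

Pablo free: 11:00-11:15, 14:15-18:45 (invert busy blocks within the working day).
Diego free: 11:00-12:45, 14:00-16:30.
Yuki free: 08:45-11:30, 15:15-16:30, 18:00-18:15.
Wei free: 11:15-18:30.
Pablo and Wei can make the full 16:00-17:30 slot — that's 2.

2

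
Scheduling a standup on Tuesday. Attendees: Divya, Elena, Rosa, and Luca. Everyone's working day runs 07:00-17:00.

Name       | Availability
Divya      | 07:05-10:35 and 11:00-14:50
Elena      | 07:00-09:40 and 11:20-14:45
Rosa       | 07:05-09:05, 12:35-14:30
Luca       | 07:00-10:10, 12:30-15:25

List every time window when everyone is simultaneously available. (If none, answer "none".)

Divya ∩ Elena: 07:05-09:40, 11:20-14:45.
Divya ∩ Elena ∩ Rosa: 07:05-09:05, 12:35-14:30.
Divya ∩ Elena ∩ Rosa ∩ Luca: 07:05-09:05, 12:35-14:30.

07:05-09:05, 12:35-14:30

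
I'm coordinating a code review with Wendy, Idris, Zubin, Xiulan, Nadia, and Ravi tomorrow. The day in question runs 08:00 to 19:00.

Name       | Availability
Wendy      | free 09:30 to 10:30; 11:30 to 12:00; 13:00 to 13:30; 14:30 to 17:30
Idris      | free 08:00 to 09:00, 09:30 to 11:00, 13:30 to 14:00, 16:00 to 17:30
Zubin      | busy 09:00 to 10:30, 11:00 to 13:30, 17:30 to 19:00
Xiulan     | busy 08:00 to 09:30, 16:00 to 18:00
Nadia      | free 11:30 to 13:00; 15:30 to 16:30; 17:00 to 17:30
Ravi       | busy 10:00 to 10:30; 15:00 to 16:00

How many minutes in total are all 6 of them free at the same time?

Wendy free: 09:30-10:30, 11:30-12:00, 13:00-13:30, 14:30-17:30.
Idris free: 08:00-09:00, 09:30-11:00, 13:30-14:00, 16:00-17:30.
Zubin free: 08:00-09:00, 10:30-11:00, 13:30-17:30 (invert busy blocks within the working day).
Xiulan free: 09:30-16:00, 18:00-19:00 (invert busy blocks within the working day).
Nadia free: 11:30-13:00, 15:30-16:30, 17:00-17:30.
Ravi free: 08:00-10:00, 10:30-15:00, 16:00-19:00 (invert busy blocks within the working day).
Wendy ∩ Idris: 09:30-10:30, 16:00-17:30.
Wendy ∩ Idris ∩ Zubin: 16:00-17:30.
Wendy ∩ Idris ∩ Zubin ∩ Xiulan: ∅.
Wendy ∩ Idris ∩ Zubin ∩ Xiulan ∩ Nadia: ∅.
Wendy ∩ Idris ∩ Zubin ∩ Xiulan ∩ Nadia ∩ Ravi: ∅.
There is no time when everyone is free.
There is no common window, so the total is 0 minutes.

0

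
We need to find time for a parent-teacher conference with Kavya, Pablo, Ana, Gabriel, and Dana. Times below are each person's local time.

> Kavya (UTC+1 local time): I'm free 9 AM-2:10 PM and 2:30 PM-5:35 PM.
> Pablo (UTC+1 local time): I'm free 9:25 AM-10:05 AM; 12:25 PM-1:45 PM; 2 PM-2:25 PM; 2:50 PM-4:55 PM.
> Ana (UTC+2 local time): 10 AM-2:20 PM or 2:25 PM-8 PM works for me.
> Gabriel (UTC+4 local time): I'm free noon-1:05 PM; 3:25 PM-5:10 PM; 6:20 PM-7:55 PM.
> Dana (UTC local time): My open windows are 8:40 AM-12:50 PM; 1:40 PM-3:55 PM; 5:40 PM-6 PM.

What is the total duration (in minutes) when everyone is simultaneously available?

Kavya in UTC: 08:00-13:10, 13:30-16:35 (subtract 1h to convert from UTC+1).
Pablo in UTC: 08:25-09:05, 11:25-12:45, 13:00-13:25, 13:50-15:55 (subtract 1h to convert from UTC+1).
Ana in UTC: 08:00-12:20, 12:25-18:00 (subtract 2h to convert from UTC+2).
Gabriel in UTC: 08:00-09:05, 11:25-13:10, 14:20-15:55 (subtract 4h to convert from UTC+4).
Dana in UTC: 08:40-12:50, 13:40-15:55, 17:40-18:00.
Kavya ∩ Pablo: 08:25-09:05, 11:25-12:45, 13:00-13:10, 13:50-15:55.
Kavya ∩ Pablo ∩ Ana: 08:25-09:05, 11:25-12:20, 12:25-12:45, 13:00-13:10, 13:50-15:55.
Kavya ∩ Pablo ∩ Ana ∩ Gabriel: 08:25-09:05, 11:25-12:20, 12:25-12:45, 13:00-13:10, 14:20-15:55.
Kavya ∩ Pablo ∩ Ana ∩ Gabriel ∩ Dana: 08:40-09:05, 11:25-12:20, 12:25-12:45, 14:20-15:55.
Those are the intersection windows.
Summing the common windows: 25 + 55 + 20 + 95 = 195 minutes.

195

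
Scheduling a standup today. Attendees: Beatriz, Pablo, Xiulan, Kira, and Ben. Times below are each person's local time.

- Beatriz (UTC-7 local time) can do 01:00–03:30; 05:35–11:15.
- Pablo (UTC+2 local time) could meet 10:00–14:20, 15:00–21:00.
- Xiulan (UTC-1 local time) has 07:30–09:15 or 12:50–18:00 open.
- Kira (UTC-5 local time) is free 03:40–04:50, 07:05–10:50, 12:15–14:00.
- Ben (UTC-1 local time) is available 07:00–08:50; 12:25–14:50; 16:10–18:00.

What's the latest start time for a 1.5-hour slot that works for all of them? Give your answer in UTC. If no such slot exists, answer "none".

Beatriz in UTC: 08:00-10:30, 12:35-18:15 (add 7h to convert from UTC-7).
Pablo in UTC: 08:00-12:20, 13:00-19:00 (subtract 2h to convert from UTC+2).
Xiulan in UTC: 08:30-10:15, 13:50-19:00 (add 1h to convert from UTC-1).
Kira in UTC: 08:40-09:50, 12:05-15:50, 17:15-19:00 (add 5h to convert from UTC-5).
Ben in UTC: 08:00-09:50, 13:25-15:50, 17:10-19:00 (add 1h to convert from UTC-1).
Beatriz ∩ Pablo: 08:00-10:30, 13:00-18:15.
Beatriz ∩ Pablo ∩ Xiulan: 08:30-10:15, 13:50-18:15.
Beatriz ∩ Pablo ∩ Xiulan ∩ Kira: 08:40-09:50, 13:50-15:50, 17:15-18:15.
Beatriz ∩ Pablo ∩ Xiulan ∩ Kira ∩ Ben: 08:40-09:50, 13:50-15:50, 17:15-18:15.
So the common availability across everyone is 08:40-09:50, 13:50-15:50, 17:15-18:15.
The last common window of at least 90 minutes is 13:50-15:50; a 90-minute meeting can start as late as 14:20 and still end by 15:50.

14:20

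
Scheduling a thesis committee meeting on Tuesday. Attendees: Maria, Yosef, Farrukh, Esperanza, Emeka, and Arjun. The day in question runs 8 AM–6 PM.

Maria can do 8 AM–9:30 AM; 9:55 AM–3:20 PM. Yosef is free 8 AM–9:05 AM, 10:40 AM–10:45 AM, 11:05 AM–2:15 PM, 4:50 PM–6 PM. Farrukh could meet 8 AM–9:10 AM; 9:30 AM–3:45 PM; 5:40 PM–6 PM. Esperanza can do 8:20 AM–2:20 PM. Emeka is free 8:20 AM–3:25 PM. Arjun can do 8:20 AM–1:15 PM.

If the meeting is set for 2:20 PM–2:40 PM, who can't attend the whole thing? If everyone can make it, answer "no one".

Arjun, Esperanza, Yosef

Maria: free for 14:20-14:40. Yosef: not fully free for 14:20-14:40. Farrukh: free for 14:20-14:40. Esperanza: not fully free for 14:20-14:40. Emeka: free for 14:20-14:40. Arjun: not fully free for 14:20-14:40.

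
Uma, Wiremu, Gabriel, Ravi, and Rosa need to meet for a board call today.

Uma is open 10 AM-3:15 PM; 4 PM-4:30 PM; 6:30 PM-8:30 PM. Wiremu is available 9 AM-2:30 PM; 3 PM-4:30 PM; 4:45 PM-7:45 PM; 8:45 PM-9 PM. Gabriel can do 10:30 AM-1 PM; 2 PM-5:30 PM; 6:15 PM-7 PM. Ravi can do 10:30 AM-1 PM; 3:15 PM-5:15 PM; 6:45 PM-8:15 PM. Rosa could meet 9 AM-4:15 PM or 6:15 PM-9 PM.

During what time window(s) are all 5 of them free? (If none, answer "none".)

Uma ∩ Wiremu: 10:00-14:30, 15:00-15:15, 16:00-16:30, 18:30-19:45.
Uma ∩ Wiremu ∩ Gabriel: 10:30-13:00, 14:00-14:30, 15:00-15:15, 16:00-16:30, 18:30-19:00.
Uma ∩ Wiremu ∩ Gabriel ∩ Ravi: 10:30-13:00, 16:00-16:30, 18:45-19:00.
Uma ∩ Wiremu ∩ Gabriel ∩ Ravi ∩ Rosa: 10:30-13:00, 16:00-16:15, 18:45-19:00.

10:30-13:00, 16:00-16:15, 18:45-19:00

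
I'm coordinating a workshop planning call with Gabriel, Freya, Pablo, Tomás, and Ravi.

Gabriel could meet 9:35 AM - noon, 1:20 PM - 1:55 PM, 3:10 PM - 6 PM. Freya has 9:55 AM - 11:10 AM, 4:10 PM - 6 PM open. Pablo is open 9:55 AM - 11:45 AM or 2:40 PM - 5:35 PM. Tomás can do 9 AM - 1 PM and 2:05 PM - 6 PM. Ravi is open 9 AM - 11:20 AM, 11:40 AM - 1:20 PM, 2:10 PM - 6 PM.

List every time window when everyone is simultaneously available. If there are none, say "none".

Gabriel ∩ Freya: 09:55-11:10, 16:10-18:00.
Gabriel ∩ Freya ∩ Pablo: 09:55-11:10, 16:10-17:35.
Gabriel ∩ Freya ∩ Pablo ∩ Tomás: 09:55-11:10, 16:10-17:35.
Gabriel ∩ Freya ∩ Pablo ∩ Tomás ∩ Ravi: 09:55-11:10, 16:10-17:35.

09:55-11:10, 16:10-17:35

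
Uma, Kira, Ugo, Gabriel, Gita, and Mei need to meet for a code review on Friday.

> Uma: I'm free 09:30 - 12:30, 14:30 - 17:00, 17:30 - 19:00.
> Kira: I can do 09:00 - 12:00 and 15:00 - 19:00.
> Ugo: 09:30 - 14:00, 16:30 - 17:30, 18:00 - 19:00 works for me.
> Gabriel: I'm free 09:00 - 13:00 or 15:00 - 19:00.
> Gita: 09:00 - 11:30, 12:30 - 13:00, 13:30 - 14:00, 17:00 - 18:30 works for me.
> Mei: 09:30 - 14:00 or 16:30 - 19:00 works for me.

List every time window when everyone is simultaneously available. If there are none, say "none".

Uma ∩ Kira: 09:30-12:00, 15:00-17:00, 17:30-19:00.
Uma ∩ Kira ∩ Ugo: 09:30-12:00, 16:30-17:00, 18:00-19:00.
Uma ∩ Kira ∩ Ugo ∩ Gabriel: 09:30-12:00, 16:30-17:00, 18:00-19:00.
Uma ∩ Kira ∩ Ugo ∩ Gabriel ∩ Gita: 09:30-11:30, 18:00-18:30.
Uma ∩ Kira ∩ Ugo ∩ Gabriel ∩ Gita ∩ Mei: 09:30-11:30, 18:00-18:30.
So the common availability across everyone is 09:30-11:30, 18:00-18:30.

09:30-11:30, 18:00-18:30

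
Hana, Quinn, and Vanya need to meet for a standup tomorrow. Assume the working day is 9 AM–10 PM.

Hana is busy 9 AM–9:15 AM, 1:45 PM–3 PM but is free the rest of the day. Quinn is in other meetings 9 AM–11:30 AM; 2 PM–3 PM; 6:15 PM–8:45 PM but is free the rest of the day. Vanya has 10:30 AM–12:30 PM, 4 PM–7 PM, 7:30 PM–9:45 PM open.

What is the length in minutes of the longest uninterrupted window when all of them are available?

135

Hana free: 09:15-13:45, 15:00-22:00 (invert busy blocks within the working day).
Quinn free: 11:30-14:00, 15:00-18:15, 20:45-22:00 (invert busy blocks within the working day).
Vanya free: 10:30-12:30, 16:00-19:00, 19:30-21:45.
Hana ∩ Quinn: 11:30-13:45, 15:00-18:15, 20:45-22:00.
Hana ∩ Quinn ∩ Vanya: 11:30-12:30, 16:00-18:15, 20:45-21:45.
The longest is 16:00-18:15 at 135 minutes.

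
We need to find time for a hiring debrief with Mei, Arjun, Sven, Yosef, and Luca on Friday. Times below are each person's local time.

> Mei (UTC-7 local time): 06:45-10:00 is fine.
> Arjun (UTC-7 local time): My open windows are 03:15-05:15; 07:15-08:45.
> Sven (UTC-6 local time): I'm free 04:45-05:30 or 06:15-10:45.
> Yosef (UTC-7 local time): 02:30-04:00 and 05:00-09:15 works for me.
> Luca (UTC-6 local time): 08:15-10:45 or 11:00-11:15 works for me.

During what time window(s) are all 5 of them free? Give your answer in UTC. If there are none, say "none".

Mei in UTC: 13:45-17:00 (add 7h to convert from UTC-7).
Arjun in UTC: 10:15-12:15, 14:15-15:45 (add 7h to convert from UTC-7).
Sven in UTC: 10:45-11:30, 12:15-16:45 (add 6h to convert from UTC-6).
Yosef in UTC: 09:30-11:00, 12:00-16:15 (add 7h to convert from UTC-7).
Luca in UTC: 14:15-16:45, 17:00-17:15 (add 6h to convert from UTC-6).
Mei ∩ Arjun: 14:15-15:45.
Mei ∩ Arjun ∩ Sven: 14:15-15:45.
Mei ∩ Arjun ∩ Sven ∩ Yosef: 14:15-15:45.
Mei ∩ Arjun ∩ Sven ∩ Yosef ∩ Luca: 14:15-15:45.

14:15-15:45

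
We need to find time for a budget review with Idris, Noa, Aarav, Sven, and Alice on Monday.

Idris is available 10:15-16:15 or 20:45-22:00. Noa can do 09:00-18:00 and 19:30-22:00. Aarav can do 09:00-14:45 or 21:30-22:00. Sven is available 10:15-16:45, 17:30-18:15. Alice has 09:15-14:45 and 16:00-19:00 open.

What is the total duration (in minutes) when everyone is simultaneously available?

270

Idris ∩ Noa: 10:15-16:15, 20:45-22:00.
Idris ∩ Noa ∩ Aarav: 10:15-14:45, 21:30-22:00.
Idris ∩ Noa ∩ Aarav ∩ Sven: 10:15-14:45.
Idris ∩ Noa ∩ Aarav ∩ Sven ∩ Alice: 10:15-14:45.
So the common availability across everyone is 10:15-14:45.
That's a single block of 270 minutes.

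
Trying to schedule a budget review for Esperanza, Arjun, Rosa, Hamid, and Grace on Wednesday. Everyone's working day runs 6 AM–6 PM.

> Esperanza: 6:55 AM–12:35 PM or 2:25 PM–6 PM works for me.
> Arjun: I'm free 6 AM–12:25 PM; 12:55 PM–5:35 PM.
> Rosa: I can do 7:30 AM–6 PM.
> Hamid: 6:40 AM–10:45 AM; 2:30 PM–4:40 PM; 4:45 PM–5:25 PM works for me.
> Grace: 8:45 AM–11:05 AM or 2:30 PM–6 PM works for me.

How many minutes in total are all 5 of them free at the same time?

290

Esperanza ∩ Arjun: 06:55-12:25, 14:25-17:35.
Esperanza ∩ Arjun ∩ Rosa: 07:30-12:25, 14:25-17:35.
Esperanza ∩ Arjun ∩ Rosa ∩ Hamid: 07:30-10:45, 14:30-16:40, 16:45-17:25.
Esperanza ∩ Arjun ∩ Rosa ∩ Hamid ∩ Grace: 08:45-10:45, 14:30-16:40, 16:45-17:25.
Summing the common windows: 120 + 130 + 40 = 290 minutes.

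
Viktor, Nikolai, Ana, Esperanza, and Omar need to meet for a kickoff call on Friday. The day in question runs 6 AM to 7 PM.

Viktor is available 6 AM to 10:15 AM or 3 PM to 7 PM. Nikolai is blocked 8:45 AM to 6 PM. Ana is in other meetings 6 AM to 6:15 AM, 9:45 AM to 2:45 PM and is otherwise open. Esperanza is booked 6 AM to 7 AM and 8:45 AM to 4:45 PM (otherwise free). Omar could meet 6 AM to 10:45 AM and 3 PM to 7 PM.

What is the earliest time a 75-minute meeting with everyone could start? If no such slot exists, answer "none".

Viktor free: 06:00-10:15, 15:00-19:00.
Nikolai free: 06:00-08:45, 18:00-19:00 (invert busy blocks within the working day).
Ana free: 06:15-09:45, 14:45-19:00 (invert busy blocks within the working day).
Esperanza free: 07:00-08:45, 16:45-19:00 (invert busy blocks within the working day).
Omar free: 06:00-10:45, 15:00-19:00.
Viktor ∩ Nikolai: 06:00-08:45, 18:00-19:00.
Viktor ∩ Nikolai ∩ Ana: 06:15-08:45, 18:00-19:00.
Viktor ∩ Nikolai ∩ Ana ∩ Esperanza: 07:00-08:45, 18:00-19:00.
Viktor ∩ Nikolai ∩ Ana ∩ Esperanza ∩ Omar: 07:00-08:45, 18:00-19:00.
Those are the intersection windows.
The first common window of at least 75 minutes is 07:00-08:45, so the earliest start is 07:00.

07:00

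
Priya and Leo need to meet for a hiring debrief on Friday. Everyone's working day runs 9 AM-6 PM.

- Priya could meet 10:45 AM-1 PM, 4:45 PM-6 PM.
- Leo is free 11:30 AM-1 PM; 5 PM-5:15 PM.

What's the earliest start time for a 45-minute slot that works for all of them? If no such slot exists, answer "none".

Priya ∩ Leo: 11:30-13:00, 17:00-17:15.
Those are the intersection windows.
The first common window of at least 45 minutes is 11:30-13:00, so the earliest start is 11:30.

11:30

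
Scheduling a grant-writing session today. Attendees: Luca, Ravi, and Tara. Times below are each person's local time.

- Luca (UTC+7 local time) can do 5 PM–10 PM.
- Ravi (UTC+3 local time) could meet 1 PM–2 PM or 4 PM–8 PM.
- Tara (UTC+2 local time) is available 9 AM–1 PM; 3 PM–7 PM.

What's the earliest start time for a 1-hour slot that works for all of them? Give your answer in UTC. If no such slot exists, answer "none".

10:00

Luca in UTC: 10:00-15:00 (subtract 7h to convert from UTC+7).
Ravi in UTC: 10:00-11:00, 13:00-17:00 (subtract 3h to convert from UTC+3).
Tara in UTC: 07:00-11:00, 13:00-17:00 (subtract 2h to convert from UTC+2).
Luca ∩ Ravi: 10:00-11:00, 13:00-15:00.
Luca ∩ Ravi ∩ Tara: 10:00-11:00, 13:00-15:00.
The first common window of at least 60 minutes is 10:00-11:00, so the earliest start is 10:00.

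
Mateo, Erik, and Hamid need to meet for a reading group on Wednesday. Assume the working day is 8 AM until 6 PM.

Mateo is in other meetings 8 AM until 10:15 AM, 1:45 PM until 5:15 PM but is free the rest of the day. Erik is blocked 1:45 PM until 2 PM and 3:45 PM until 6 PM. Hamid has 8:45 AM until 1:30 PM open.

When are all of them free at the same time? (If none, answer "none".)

10:15-13:30

Mateo free: 10:15-13:45, 17:15-18:00 (invert busy blocks within the working day).
Erik free: 08:00-13:45, 14:00-15:45 (invert busy blocks within the working day).
Hamid free: 08:45-13:30.
Mateo ∩ Erik: 10:15-13:45.
Mateo ∩ Erik ∩ Hamid: 10:15-13:30.
So the common availability across everyone is 10:15-13:30.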